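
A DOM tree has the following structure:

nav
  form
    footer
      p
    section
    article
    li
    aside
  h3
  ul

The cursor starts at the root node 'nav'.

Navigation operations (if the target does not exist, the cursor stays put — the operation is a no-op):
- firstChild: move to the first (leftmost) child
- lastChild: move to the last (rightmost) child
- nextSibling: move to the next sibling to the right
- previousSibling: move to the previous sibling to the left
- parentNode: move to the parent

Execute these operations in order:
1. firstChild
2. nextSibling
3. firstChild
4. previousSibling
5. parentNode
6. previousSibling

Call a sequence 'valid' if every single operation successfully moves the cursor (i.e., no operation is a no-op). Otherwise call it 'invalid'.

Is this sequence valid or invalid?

After 1 (firstChild): form
After 2 (nextSibling): h3
After 3 (firstChild): h3 (no-op, stayed)
After 4 (previousSibling): form
After 5 (parentNode): nav
After 6 (previousSibling): nav (no-op, stayed)

Answer: invalid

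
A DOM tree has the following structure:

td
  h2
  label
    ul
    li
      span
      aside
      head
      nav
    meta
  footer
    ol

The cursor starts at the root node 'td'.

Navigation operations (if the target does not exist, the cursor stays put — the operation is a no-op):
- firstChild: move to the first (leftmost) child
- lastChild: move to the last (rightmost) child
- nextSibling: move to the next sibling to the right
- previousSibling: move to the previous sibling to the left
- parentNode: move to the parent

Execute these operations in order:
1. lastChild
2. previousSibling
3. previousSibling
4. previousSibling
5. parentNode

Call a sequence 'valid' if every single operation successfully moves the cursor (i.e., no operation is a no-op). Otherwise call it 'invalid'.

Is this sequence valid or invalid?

Answer: invalid

Derivation:
After 1 (lastChild): footer
After 2 (previousSibling): label
After 3 (previousSibling): h2
After 4 (previousSibling): h2 (no-op, stayed)
After 5 (parentNode): td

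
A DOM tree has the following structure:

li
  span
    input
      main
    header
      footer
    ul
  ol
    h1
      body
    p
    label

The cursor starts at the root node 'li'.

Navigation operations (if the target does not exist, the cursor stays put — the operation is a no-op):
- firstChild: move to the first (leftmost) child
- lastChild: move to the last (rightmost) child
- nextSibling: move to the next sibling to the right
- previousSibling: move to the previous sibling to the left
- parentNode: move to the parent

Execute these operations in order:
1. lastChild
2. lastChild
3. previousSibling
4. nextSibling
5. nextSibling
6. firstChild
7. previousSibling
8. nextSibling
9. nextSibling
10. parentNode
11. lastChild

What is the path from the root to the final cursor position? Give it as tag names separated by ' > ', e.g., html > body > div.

Answer: li > ol > label

Derivation:
After 1 (lastChild): ol
After 2 (lastChild): label
After 3 (previousSibling): p
After 4 (nextSibling): label
After 5 (nextSibling): label (no-op, stayed)
After 6 (firstChild): label (no-op, stayed)
After 7 (previousSibling): p
After 8 (nextSibling): label
After 9 (nextSibling): label (no-op, stayed)
After 10 (parentNode): ol
After 11 (lastChild): label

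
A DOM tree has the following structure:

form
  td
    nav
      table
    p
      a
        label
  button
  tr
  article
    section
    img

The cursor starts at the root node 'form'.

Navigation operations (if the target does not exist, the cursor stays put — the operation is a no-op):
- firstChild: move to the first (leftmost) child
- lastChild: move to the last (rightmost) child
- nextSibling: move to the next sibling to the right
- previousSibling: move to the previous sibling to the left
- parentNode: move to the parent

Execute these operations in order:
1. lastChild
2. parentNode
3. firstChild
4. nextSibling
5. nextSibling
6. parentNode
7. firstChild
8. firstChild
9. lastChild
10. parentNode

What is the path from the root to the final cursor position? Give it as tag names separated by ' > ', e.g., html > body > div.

After 1 (lastChild): article
After 2 (parentNode): form
After 3 (firstChild): td
After 4 (nextSibling): button
After 5 (nextSibling): tr
After 6 (parentNode): form
After 7 (firstChild): td
After 8 (firstChild): nav
After 9 (lastChild): table
After 10 (parentNode): nav

Answer: form > td > nav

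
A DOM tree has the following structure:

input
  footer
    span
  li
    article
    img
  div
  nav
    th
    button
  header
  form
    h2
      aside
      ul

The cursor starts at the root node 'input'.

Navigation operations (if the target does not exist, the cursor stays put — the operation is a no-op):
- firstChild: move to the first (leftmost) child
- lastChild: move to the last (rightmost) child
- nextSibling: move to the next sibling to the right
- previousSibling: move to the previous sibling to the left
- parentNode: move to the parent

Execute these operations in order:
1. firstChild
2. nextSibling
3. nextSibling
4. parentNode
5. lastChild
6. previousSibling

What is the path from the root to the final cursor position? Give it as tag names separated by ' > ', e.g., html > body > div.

Answer: input > header

Derivation:
After 1 (firstChild): footer
After 2 (nextSibling): li
After 3 (nextSibling): div
After 4 (parentNode): input
After 5 (lastChild): form
After 6 (previousSibling): header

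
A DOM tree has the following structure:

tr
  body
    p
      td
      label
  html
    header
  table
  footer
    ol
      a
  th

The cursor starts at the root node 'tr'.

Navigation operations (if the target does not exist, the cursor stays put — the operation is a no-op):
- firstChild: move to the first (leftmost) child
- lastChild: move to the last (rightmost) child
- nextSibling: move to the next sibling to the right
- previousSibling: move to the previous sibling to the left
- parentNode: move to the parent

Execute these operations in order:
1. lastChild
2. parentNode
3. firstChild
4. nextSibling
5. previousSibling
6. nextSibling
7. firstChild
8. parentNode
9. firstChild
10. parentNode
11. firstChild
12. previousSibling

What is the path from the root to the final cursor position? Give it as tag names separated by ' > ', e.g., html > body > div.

After 1 (lastChild): th
After 2 (parentNode): tr
After 3 (firstChild): body
After 4 (nextSibling): html
After 5 (previousSibling): body
After 6 (nextSibling): html
After 7 (firstChild): header
After 8 (parentNode): html
After 9 (firstChild): header
After 10 (parentNode): html
After 11 (firstChild): header
After 12 (previousSibling): header (no-op, stayed)

Answer: tr > html > header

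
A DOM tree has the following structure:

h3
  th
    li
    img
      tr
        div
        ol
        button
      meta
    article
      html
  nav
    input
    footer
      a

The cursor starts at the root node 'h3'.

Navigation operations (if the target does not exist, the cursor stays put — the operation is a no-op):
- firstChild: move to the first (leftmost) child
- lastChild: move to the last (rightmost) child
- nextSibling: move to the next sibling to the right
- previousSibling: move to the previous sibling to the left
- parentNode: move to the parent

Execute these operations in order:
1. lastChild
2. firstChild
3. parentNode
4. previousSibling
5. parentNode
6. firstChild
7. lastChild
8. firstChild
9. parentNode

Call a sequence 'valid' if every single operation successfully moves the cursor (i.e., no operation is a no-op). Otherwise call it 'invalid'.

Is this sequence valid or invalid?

Answer: valid

Derivation:
After 1 (lastChild): nav
After 2 (firstChild): input
After 3 (parentNode): nav
After 4 (previousSibling): th
After 5 (parentNode): h3
After 6 (firstChild): th
After 7 (lastChild): article
After 8 (firstChild): html
After 9 (parentNode): article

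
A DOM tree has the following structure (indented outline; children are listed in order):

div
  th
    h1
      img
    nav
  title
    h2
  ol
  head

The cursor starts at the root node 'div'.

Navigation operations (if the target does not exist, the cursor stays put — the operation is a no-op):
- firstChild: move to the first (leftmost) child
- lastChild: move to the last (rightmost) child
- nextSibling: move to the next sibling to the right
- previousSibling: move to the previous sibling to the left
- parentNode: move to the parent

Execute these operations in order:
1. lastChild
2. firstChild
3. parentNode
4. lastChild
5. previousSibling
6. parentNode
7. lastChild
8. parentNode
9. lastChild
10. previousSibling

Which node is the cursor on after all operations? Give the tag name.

After 1 (lastChild): head
After 2 (firstChild): head (no-op, stayed)
After 3 (parentNode): div
After 4 (lastChild): head
After 5 (previousSibling): ol
After 6 (parentNode): div
After 7 (lastChild): head
After 8 (parentNode): div
After 9 (lastChild): head
After 10 (previousSibling): ol

Answer: ol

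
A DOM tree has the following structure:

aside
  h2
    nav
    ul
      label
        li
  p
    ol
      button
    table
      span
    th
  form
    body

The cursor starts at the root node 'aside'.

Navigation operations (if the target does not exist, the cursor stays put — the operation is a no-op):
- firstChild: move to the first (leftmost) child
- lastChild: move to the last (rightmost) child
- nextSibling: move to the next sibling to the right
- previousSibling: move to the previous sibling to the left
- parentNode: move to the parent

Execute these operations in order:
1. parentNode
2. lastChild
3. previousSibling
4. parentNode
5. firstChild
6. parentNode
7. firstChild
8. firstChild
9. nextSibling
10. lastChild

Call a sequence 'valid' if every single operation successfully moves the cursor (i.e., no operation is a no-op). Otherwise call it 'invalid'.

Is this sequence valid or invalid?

After 1 (parentNode): aside (no-op, stayed)
After 2 (lastChild): form
After 3 (previousSibling): p
After 4 (parentNode): aside
After 5 (firstChild): h2
After 6 (parentNode): aside
After 7 (firstChild): h2
After 8 (firstChild): nav
After 9 (nextSibling): ul
After 10 (lastChild): label

Answer: invalid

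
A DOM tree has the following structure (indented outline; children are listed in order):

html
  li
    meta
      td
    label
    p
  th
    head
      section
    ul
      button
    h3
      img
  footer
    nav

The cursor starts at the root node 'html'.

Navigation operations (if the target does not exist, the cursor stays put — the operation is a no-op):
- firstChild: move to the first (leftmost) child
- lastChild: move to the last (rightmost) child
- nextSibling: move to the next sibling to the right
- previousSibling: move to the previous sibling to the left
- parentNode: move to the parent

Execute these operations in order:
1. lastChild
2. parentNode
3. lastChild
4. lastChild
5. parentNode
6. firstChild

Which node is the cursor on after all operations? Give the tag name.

Answer: nav

Derivation:
After 1 (lastChild): footer
After 2 (parentNode): html
After 3 (lastChild): footer
After 4 (lastChild): nav
After 5 (parentNode): footer
After 6 (firstChild): nav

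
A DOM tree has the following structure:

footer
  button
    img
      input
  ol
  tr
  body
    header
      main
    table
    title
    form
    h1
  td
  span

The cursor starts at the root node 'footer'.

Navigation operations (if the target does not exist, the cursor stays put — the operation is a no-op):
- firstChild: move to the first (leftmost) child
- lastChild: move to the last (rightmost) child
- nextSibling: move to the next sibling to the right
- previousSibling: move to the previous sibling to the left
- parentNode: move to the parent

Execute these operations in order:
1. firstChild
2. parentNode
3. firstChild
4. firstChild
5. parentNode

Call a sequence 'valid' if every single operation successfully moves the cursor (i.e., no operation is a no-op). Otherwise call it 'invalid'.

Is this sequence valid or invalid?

After 1 (firstChild): button
After 2 (parentNode): footer
After 3 (firstChild): button
After 4 (firstChild): img
After 5 (parentNode): button

Answer: valid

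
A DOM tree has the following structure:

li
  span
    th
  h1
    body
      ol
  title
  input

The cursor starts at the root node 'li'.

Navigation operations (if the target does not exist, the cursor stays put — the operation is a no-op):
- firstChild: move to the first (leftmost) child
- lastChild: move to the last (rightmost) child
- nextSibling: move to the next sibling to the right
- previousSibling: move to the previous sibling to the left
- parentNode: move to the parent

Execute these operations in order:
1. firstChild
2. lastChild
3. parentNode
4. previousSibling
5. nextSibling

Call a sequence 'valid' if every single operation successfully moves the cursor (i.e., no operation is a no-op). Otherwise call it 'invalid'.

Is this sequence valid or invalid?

Answer: invalid

Derivation:
After 1 (firstChild): span
After 2 (lastChild): th
After 3 (parentNode): span
After 4 (previousSibling): span (no-op, stayed)
After 5 (nextSibling): h1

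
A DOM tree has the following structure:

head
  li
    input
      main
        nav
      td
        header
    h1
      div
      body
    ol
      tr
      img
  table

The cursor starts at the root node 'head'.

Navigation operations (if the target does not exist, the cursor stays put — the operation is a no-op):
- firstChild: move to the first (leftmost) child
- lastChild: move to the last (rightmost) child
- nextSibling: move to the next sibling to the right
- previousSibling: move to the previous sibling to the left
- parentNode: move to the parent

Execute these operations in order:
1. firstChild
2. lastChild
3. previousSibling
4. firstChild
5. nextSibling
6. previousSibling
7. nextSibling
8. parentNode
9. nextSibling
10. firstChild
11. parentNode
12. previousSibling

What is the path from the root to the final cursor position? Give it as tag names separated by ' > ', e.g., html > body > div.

Answer: head > li > h1

Derivation:
After 1 (firstChild): li
After 2 (lastChild): ol
After 3 (previousSibling): h1
After 4 (firstChild): div
After 5 (nextSibling): body
After 6 (previousSibling): div
After 7 (nextSibling): body
After 8 (parentNode): h1
After 9 (nextSibling): ol
After 10 (firstChild): tr
After 11 (parentNode): ol
After 12 (previousSibling): h1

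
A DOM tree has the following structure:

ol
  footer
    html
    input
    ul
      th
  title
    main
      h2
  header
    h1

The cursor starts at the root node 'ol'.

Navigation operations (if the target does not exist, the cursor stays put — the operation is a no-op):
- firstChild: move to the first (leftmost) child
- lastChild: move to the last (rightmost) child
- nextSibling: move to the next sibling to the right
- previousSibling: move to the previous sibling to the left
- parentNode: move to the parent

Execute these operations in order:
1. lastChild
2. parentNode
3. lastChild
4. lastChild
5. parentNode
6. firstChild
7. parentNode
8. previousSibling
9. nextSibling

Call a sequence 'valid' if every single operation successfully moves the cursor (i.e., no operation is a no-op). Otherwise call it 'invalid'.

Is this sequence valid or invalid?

After 1 (lastChild): header
After 2 (parentNode): ol
After 3 (lastChild): header
After 4 (lastChild): h1
After 5 (parentNode): header
After 6 (firstChild): h1
After 7 (parentNode): header
After 8 (previousSibling): title
After 9 (nextSibling): header

Answer: valid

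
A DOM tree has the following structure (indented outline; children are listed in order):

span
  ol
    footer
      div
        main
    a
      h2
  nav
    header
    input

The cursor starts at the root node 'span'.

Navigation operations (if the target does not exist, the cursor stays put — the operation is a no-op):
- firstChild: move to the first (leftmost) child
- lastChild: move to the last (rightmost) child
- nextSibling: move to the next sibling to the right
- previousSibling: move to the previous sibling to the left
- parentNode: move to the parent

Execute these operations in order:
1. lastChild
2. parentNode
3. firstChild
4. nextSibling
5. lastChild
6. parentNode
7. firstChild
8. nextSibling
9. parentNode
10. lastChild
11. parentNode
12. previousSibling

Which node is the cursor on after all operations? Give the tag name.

After 1 (lastChild): nav
After 2 (parentNode): span
After 3 (firstChild): ol
After 4 (nextSibling): nav
After 5 (lastChild): input
After 6 (parentNode): nav
After 7 (firstChild): header
After 8 (nextSibling): input
After 9 (parentNode): nav
After 10 (lastChild): input
After 11 (parentNode): nav
After 12 (previousSibling): ol

Answer: ol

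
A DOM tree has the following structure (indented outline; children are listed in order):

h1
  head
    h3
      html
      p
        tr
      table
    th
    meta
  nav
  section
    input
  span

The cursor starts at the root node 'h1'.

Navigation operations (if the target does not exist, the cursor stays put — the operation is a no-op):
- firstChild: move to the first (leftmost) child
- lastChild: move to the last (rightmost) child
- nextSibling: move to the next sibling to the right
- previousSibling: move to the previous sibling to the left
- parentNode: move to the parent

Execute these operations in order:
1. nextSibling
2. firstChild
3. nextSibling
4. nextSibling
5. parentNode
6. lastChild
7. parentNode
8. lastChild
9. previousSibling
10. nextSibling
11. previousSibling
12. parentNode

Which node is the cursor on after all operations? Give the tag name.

Answer: h1

Derivation:
After 1 (nextSibling): h1 (no-op, stayed)
After 2 (firstChild): head
After 3 (nextSibling): nav
After 4 (nextSibling): section
After 5 (parentNode): h1
After 6 (lastChild): span
After 7 (parentNode): h1
After 8 (lastChild): span
After 9 (previousSibling): section
After 10 (nextSibling): span
After 11 (previousSibling): section
After 12 (parentNode): h1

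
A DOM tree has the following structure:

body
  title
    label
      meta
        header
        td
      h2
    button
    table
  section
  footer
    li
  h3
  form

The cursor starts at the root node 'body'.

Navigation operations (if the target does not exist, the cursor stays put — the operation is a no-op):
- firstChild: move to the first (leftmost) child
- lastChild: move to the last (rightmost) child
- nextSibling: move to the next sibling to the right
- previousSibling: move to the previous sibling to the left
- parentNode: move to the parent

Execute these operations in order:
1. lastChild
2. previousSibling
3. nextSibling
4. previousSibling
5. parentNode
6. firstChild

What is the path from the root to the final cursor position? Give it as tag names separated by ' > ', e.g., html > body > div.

After 1 (lastChild): form
After 2 (previousSibling): h3
After 3 (nextSibling): form
After 4 (previousSibling): h3
After 5 (parentNode): body
After 6 (firstChild): title

Answer: body > title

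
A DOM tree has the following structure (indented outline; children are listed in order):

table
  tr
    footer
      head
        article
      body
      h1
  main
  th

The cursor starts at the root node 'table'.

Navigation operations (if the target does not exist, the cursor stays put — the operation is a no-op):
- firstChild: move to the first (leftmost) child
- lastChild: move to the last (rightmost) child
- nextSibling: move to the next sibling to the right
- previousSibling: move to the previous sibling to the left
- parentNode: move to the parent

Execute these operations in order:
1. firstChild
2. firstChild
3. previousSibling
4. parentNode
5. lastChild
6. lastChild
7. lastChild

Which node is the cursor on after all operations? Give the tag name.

After 1 (firstChild): tr
After 2 (firstChild): footer
After 3 (previousSibling): footer (no-op, stayed)
After 4 (parentNode): tr
After 5 (lastChild): footer
After 6 (lastChild): h1
After 7 (lastChild): h1 (no-op, stayed)

Answer: h1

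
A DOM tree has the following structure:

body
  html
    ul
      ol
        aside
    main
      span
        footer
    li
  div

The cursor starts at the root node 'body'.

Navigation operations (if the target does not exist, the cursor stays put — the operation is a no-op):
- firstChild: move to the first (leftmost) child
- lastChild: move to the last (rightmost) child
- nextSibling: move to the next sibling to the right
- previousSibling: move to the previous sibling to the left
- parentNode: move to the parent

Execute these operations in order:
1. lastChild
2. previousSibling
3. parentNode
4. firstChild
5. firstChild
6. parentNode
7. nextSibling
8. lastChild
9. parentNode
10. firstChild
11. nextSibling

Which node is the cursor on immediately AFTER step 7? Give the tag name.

After 1 (lastChild): div
After 2 (previousSibling): html
After 3 (parentNode): body
After 4 (firstChild): html
After 5 (firstChild): ul
After 6 (parentNode): html
After 7 (nextSibling): div

Answer: div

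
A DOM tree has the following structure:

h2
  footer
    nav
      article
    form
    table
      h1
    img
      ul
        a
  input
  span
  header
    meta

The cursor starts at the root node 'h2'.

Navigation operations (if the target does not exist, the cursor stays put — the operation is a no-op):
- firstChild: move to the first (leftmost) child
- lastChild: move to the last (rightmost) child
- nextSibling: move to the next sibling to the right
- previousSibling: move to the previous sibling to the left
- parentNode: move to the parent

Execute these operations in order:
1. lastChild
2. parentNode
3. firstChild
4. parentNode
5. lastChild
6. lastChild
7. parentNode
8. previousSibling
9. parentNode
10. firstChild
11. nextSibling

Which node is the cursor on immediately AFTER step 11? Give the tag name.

After 1 (lastChild): header
After 2 (parentNode): h2
After 3 (firstChild): footer
After 4 (parentNode): h2
After 5 (lastChild): header
After 6 (lastChild): meta
After 7 (parentNode): header
After 8 (previousSibling): span
After 9 (parentNode): h2
After 10 (firstChild): footer
After 11 (nextSibling): input

Answer: input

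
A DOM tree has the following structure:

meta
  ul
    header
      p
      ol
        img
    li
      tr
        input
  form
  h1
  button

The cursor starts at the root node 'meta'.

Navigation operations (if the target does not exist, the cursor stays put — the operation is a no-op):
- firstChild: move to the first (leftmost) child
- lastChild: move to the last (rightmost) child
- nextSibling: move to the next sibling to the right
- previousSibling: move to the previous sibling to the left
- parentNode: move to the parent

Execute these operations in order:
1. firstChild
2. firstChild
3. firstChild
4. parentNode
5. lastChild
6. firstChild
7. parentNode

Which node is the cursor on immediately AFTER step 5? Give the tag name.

After 1 (firstChild): ul
After 2 (firstChild): header
After 3 (firstChild): p
After 4 (parentNode): header
After 5 (lastChild): ol

Answer: ol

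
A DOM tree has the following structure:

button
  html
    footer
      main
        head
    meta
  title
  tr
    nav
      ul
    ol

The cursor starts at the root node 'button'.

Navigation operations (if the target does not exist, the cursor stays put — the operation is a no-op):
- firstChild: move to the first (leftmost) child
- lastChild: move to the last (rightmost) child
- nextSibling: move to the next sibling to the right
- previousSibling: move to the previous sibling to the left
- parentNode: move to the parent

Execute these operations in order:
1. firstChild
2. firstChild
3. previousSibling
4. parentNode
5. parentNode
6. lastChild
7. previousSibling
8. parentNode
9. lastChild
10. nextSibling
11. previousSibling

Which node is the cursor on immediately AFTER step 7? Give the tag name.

Answer: title

Derivation:
After 1 (firstChild): html
After 2 (firstChild): footer
After 3 (previousSibling): footer (no-op, stayed)
After 4 (parentNode): html
After 5 (parentNode): button
After 6 (lastChild): tr
After 7 (previousSibling): title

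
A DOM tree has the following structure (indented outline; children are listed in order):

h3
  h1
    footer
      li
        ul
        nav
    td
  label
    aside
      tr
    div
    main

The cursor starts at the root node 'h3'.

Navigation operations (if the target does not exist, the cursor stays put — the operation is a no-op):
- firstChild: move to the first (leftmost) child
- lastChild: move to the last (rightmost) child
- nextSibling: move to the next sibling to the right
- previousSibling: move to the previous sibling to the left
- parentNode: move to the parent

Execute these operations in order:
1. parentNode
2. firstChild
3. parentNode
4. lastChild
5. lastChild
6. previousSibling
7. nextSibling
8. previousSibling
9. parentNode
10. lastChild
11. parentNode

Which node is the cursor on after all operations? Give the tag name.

After 1 (parentNode): h3 (no-op, stayed)
After 2 (firstChild): h1
After 3 (parentNode): h3
After 4 (lastChild): label
After 5 (lastChild): main
After 6 (previousSibling): div
After 7 (nextSibling): main
After 8 (previousSibling): div
After 9 (parentNode): label
After 10 (lastChild): main
After 11 (parentNode): label

Answer: label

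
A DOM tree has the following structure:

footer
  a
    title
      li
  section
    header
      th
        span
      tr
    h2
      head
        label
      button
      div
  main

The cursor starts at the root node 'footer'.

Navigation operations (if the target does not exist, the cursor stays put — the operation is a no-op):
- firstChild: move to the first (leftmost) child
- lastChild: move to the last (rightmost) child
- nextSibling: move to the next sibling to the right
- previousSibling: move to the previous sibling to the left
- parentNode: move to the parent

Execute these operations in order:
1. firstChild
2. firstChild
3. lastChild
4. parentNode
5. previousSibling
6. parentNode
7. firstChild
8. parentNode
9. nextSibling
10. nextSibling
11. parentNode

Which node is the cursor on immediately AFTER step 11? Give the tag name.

Answer: footer

Derivation:
After 1 (firstChild): a
After 2 (firstChild): title
After 3 (lastChild): li
After 4 (parentNode): title
After 5 (previousSibling): title (no-op, stayed)
After 6 (parentNode): a
After 7 (firstChild): title
After 8 (parentNode): a
After 9 (nextSibling): section
After 10 (nextSibling): main
After 11 (parentNode): footer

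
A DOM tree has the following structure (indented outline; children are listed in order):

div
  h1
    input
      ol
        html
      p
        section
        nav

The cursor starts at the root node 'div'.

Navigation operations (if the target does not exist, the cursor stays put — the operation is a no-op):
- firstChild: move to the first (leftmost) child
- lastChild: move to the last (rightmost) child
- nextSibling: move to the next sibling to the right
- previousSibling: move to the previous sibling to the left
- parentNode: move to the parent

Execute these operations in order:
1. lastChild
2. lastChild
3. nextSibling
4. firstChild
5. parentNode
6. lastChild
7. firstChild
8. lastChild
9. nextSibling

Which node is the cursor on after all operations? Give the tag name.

Answer: nav

Derivation:
After 1 (lastChild): h1
After 2 (lastChild): input
After 3 (nextSibling): input (no-op, stayed)
After 4 (firstChild): ol
After 5 (parentNode): input
After 6 (lastChild): p
After 7 (firstChild): section
After 8 (lastChild): section (no-op, stayed)
After 9 (nextSibling): nav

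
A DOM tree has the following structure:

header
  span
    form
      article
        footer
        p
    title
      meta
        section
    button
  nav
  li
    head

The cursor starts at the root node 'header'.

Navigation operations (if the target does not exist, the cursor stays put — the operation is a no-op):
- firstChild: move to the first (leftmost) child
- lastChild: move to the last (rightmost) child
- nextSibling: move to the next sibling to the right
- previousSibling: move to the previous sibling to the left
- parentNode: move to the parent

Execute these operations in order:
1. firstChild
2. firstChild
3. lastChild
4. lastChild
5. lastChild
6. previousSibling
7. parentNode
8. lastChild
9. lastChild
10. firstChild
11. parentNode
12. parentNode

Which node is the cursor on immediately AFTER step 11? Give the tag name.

Answer: article

Derivation:
After 1 (firstChild): span
After 2 (firstChild): form
After 3 (lastChild): article
After 4 (lastChild): p
After 5 (lastChild): p (no-op, stayed)
After 6 (previousSibling): footer
After 7 (parentNode): article
After 8 (lastChild): p
After 9 (lastChild): p (no-op, stayed)
After 10 (firstChild): p (no-op, stayed)
After 11 (parentNode): article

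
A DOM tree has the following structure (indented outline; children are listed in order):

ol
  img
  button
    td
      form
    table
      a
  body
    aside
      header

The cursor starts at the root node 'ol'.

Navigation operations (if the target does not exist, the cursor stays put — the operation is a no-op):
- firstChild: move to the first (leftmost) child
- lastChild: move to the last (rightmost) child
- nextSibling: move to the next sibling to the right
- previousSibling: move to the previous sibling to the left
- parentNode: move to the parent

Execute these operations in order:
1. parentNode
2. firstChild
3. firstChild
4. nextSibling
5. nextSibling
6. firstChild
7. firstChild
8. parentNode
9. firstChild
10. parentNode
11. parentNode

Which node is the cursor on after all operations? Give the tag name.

Answer: body

Derivation:
After 1 (parentNode): ol (no-op, stayed)
After 2 (firstChild): img
After 3 (firstChild): img (no-op, stayed)
After 4 (nextSibling): button
After 5 (nextSibling): body
After 6 (firstChild): aside
After 7 (firstChild): header
After 8 (parentNode): aside
After 9 (firstChild): header
After 10 (parentNode): aside
After 11 (parentNode): body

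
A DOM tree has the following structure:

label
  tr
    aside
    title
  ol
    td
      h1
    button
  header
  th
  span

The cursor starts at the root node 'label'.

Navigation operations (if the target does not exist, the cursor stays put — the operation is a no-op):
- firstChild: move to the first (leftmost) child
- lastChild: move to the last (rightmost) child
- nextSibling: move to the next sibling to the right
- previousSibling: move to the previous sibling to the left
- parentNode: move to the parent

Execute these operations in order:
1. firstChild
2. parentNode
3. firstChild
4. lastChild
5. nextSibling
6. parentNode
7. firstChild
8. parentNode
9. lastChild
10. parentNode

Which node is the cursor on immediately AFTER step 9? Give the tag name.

Answer: title

Derivation:
After 1 (firstChild): tr
After 2 (parentNode): label
After 3 (firstChild): tr
After 4 (lastChild): title
After 5 (nextSibling): title (no-op, stayed)
After 6 (parentNode): tr
After 7 (firstChild): aside
After 8 (parentNode): tr
After 9 (lastChild): title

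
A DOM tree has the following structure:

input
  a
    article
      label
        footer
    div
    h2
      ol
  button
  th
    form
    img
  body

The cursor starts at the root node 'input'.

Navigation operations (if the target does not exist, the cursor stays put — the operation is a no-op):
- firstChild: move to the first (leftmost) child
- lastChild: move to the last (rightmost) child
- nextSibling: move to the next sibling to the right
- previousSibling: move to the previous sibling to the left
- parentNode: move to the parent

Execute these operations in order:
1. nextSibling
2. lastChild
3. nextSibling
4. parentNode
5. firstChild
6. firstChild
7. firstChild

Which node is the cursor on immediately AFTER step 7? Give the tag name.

Answer: label

Derivation:
After 1 (nextSibling): input (no-op, stayed)
After 2 (lastChild): body
After 3 (nextSibling): body (no-op, stayed)
After 4 (parentNode): input
After 5 (firstChild): a
After 6 (firstChild): article
After 7 (firstChild): label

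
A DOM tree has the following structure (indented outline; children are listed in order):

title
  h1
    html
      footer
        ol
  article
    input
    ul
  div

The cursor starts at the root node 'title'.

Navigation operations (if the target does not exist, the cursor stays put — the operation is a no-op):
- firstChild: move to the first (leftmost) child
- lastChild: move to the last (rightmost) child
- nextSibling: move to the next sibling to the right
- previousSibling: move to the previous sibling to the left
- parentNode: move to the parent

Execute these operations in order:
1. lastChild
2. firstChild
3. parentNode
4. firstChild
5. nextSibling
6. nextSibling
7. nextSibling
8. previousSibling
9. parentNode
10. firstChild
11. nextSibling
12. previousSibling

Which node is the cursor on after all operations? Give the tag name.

After 1 (lastChild): div
After 2 (firstChild): div (no-op, stayed)
After 3 (parentNode): title
After 4 (firstChild): h1
After 5 (nextSibling): article
After 6 (nextSibling): div
After 7 (nextSibling): div (no-op, stayed)
After 8 (previousSibling): article
After 9 (parentNode): title
After 10 (firstChild): h1
After 11 (nextSibling): article
After 12 (previousSibling): h1

Answer: h1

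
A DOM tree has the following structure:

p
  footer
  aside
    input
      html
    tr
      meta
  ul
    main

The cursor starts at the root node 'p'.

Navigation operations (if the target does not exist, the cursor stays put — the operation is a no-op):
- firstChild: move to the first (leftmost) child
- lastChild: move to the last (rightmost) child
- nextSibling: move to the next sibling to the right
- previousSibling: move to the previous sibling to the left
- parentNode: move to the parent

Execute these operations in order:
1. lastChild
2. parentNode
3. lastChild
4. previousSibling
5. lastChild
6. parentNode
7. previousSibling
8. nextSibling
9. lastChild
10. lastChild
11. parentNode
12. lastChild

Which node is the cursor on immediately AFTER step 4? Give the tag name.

After 1 (lastChild): ul
After 2 (parentNode): p
After 3 (lastChild): ul
After 4 (previousSibling): aside

Answer: aside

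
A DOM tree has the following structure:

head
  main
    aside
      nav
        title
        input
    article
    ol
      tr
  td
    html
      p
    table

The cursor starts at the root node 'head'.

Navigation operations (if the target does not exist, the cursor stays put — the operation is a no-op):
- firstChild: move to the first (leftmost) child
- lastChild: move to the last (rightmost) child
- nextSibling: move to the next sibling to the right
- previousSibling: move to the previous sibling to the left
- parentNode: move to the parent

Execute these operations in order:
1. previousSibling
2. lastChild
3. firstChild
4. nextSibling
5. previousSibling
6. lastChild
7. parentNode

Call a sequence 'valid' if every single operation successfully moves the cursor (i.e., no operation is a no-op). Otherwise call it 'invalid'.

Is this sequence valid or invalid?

After 1 (previousSibling): head (no-op, stayed)
After 2 (lastChild): td
After 3 (firstChild): html
After 4 (nextSibling): table
After 5 (previousSibling): html
After 6 (lastChild): p
After 7 (parentNode): html

Answer: invalid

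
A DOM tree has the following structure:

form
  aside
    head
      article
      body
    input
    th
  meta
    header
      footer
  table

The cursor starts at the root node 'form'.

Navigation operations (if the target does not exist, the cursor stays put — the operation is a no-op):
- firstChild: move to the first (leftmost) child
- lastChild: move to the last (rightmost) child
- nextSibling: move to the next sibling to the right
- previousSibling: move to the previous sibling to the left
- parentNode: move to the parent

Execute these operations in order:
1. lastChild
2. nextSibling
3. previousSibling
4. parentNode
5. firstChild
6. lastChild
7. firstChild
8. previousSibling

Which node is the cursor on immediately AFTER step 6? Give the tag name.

Answer: th

Derivation:
After 1 (lastChild): table
After 2 (nextSibling): table (no-op, stayed)
After 3 (previousSibling): meta
After 4 (parentNode): form
After 5 (firstChild): aside
After 6 (lastChild): th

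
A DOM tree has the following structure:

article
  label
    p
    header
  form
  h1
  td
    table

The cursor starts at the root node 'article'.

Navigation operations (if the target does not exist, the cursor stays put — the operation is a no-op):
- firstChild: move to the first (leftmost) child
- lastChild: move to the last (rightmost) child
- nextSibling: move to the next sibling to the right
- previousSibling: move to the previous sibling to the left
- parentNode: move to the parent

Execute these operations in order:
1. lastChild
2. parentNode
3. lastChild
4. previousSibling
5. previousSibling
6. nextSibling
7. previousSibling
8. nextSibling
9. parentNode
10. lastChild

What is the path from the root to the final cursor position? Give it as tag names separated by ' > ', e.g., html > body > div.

Answer: article > td

Derivation:
After 1 (lastChild): td
After 2 (parentNode): article
After 3 (lastChild): td
After 4 (previousSibling): h1
After 5 (previousSibling): form
After 6 (nextSibling): h1
After 7 (previousSibling): form
After 8 (nextSibling): h1
After 9 (parentNode): article
After 10 (lastChild): td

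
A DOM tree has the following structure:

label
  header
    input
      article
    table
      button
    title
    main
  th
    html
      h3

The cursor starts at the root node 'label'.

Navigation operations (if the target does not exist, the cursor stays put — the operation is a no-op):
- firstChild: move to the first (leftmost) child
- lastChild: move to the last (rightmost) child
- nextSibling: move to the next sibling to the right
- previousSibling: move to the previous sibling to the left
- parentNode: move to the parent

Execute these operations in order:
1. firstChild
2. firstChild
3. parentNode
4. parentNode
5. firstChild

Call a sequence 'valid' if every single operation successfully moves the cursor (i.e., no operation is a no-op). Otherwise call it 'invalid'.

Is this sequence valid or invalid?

After 1 (firstChild): header
After 2 (firstChild): input
After 3 (parentNode): header
After 4 (parentNode): label
After 5 (firstChild): header

Answer: valid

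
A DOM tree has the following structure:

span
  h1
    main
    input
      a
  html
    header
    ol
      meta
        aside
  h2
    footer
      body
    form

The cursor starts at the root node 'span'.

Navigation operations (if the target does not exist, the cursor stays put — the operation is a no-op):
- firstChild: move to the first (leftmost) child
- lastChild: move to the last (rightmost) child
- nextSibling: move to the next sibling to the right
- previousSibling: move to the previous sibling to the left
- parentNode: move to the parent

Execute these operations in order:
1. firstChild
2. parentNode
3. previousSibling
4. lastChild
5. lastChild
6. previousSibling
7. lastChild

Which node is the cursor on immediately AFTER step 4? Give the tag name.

Answer: h2

Derivation:
After 1 (firstChild): h1
After 2 (parentNode): span
After 3 (previousSibling): span (no-op, stayed)
After 4 (lastChild): h2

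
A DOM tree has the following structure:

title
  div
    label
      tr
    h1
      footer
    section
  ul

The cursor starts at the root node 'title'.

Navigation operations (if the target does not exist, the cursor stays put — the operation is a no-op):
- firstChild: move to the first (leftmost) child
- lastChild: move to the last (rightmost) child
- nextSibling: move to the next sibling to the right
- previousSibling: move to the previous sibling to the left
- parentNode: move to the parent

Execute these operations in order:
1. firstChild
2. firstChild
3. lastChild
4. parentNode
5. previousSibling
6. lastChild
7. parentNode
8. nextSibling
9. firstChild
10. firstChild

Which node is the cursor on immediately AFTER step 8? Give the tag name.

Answer: h1

Derivation:
After 1 (firstChild): div
After 2 (firstChild): label
After 3 (lastChild): tr
After 4 (parentNode): label
After 5 (previousSibling): label (no-op, stayed)
After 6 (lastChild): tr
After 7 (parentNode): label
After 8 (nextSibling): h1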